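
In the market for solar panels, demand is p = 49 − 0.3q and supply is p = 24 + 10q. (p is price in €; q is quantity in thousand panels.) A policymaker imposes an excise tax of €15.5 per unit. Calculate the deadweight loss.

€11.66 thousand

Competitive equilibrium: 49 − 0.3q = 24 + 10q → q* = 2.4272, p* = 48.2718.
With the tax, the buyer price exceeds the seller price by 15.5: (49 − 0.3q) − (24 + 10q) = 15.5 → q' = 0.9223.
Δq = 2.4272 − 0.9223 = 1.5049; the wedge equals the tax, 15.5.
DWL = ½ × 1.5049 × 15.5 = €11.66 thousand.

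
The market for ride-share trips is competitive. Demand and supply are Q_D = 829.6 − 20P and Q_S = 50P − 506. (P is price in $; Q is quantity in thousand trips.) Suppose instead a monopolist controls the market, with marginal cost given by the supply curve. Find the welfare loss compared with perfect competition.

$1219.56 thousand

In inverse form: demand P = 41.48 − 0.05Q, supply P = 10.12 + 0.02Q.
Competitive equilibrium: 41.48 − 0.05Q = 10.12 + 0.02Q → Q* = 448, P* = 19.08.
Marginal revenue: MR = 41.48 − 0.1Q. Set MR = MC: 41.48 − 0.1Q = 10.12 + 0.02Q → Q_m = 261.333333.
Price P_m = 41.48 − 0.05·261.333333 = 28.413333; MC(Q_m) = 10.12 + 0.02·261.333333 = 15.346667.
Competitive Q* = 448, so ΔQ = 186.666667; wedge = 28.413333 − 15.346667 = 13.066666.
Deadweight loss = ½ × 186.666667 × 13.066666 = $1219.56 thousand.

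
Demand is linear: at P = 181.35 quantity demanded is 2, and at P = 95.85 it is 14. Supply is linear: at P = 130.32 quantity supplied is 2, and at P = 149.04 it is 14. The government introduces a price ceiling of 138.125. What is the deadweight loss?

Demand slope = (95.85 − 181.35)/(14 − 2) = −7.125, so P = 195.6 − 7.125Q.
Supply slope = (149.04 − 130.32)/(14 − 2) = 1.56, so P = 127.2 + 1.56Q.
Competitive equilibrium: 195.6 − 7.125Q = 127.2 + 1.56Q → Q* = 7.8756, P* = 139.486.
At the ceiling P = 138.125, quantity supplied = (138.125 − 127.2)/1.56 = 7.0032.
Willingness to pay at Q' = 7.0032: 195.6 − 7.125·7.0032 = 145.7022.
ΔQ = 7.8756 − 7.0032 = 0.8724; wedge = 145.7022 − 138.125 = 7.5772.
DWL = ½ × 0.8724 × 7.5772 = 3.31.

3.31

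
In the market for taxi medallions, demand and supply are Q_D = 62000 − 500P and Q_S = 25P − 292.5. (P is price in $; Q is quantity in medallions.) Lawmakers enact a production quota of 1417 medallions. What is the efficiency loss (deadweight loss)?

In inverse form: demand P = 124 − 0.002Q, supply P = 11.7 + 0.04Q.
Competitive equilibrium: 124 − 0.002Q = 11.7 + 0.04Q → Q* = 2673.8095, P* = 118.6524.
At Q = 1417: demand price = 124 − 0.002·1417 = 121.166; supply price = 11.7 + 0.04·1417 = 68.38.
ΔQ = 2673.8095 − 1417 = 1256.8095; wedge = 121.166 − 68.38 = 52.786.
DWL = ½ × 1256.8095 × 52.786 = $33170.97.

$33170.97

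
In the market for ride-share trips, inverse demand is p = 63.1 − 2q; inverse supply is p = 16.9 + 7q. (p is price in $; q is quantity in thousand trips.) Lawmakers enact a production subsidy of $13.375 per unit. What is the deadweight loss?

Competitive equilibrium: 63.1 − 2q = 16.9 + 7q → q* = 5.1333, p* = 52.8333.
The subsidy lowers effective supply by 13.375: p = 3.525 + 7q.
New quantity: 63.1 − 2q = 3.525 + 7q → q' = 6.6194.
Overproduction Δq = 6.6194 − 5.1333 = 1.4861; wedge = subsidy = 13.375.
DWL = ½ × 1.4861 × 13.375 = $9.94 thousand.

$9.94 thousand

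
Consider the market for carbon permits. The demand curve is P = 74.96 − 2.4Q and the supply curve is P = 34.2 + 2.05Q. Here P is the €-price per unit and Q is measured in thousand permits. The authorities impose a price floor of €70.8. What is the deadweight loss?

Competitive equilibrium: 74.96 − 2.4Q = 34.2 + 2.05Q → Q* = 9.1596, P* = 52.9771.
At the floor P = 70.8, quantity demanded = (74.96 − 70.8)/2.4 = 1.7333.
Sellers' marginal cost at Q' = 1.7333: 34.2 + 2.05·1.7333 = 37.7533.
ΔQ = 9.1596 − 1.7333 = 7.4263; wedge = 70.8 − 37.7533 = 33.0467.
Deadweight loss = ½ × 7.4263 × 33.0467 = €122.71 thousand.

€122.71 thousand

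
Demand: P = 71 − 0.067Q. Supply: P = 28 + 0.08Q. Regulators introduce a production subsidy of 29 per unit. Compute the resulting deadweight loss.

Competitive equilibrium: 71 − 0.067Q = 28 + 0.08Q → Q* = 292.517, P* = 51.4014.
The subsidy lowers effective supply by 29: P = 0.08Q − 1.
New quantity: 71 − 0.067Q = 0.08Q − 1 → Q' = 489.7959.
Overproduction ΔQ = 489.7959 − 292.517 = 197.2789; wedge = subsidy = 29.
DWL = ½ × 197.2789 × 29 = 2860.54.

2860.54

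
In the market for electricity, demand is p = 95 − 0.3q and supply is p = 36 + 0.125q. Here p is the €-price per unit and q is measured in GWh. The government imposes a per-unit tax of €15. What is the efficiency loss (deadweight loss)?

€264.71

Competitive equilibrium: 95 − 0.3q = 36 + 0.125q → q* = 138.8235, p* = 53.3529.
With the tax, the buyer price exceeds the seller price by 15: (95 − 0.3q) − (36 + 0.125q) = 15 → q' = 103.5294.
Δq = 138.8235 − 103.5294 = 35.2941; the wedge equals the tax, 15.
Welfare loss = ½ × 35.2941 × 15 = €264.71.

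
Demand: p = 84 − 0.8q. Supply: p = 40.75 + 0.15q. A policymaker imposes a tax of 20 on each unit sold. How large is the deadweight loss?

Competitive equilibrium: 84 − 0.8q = 40.75 + 0.15q → q* = 45.5263, p* = 47.5789.
With the tax, the buyer price exceeds the seller price by 20: (84 − 0.8q) − (40.75 + 0.15q) = 20 → q' = 24.4737.
Δq = 45.5263 − 24.4737 = 21.0526; the wedge equals the tax, 20.
DWL = ½ × 21.0526 × 20 = 210.53.

210.53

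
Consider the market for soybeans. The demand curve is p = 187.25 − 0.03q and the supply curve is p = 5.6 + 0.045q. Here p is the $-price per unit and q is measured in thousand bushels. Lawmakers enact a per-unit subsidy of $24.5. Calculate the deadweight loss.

Competitive equilibrium: 187.25 − 0.03q = 5.6 + 0.045q → q* = 2422, p* = 114.59.
The subsidy lowers effective supply by 24.5: p = 0.045q − 18.9.
New quantity: 187.25 − 0.03q = 0.045q − 18.9 → q' = 2748.6667.
Overproduction Δq = 2748.6667 − 2422 = 326.6667; wedge = subsidy = 24.5.
The triangle = ½ × 326.6667 × 24.5 = $4001.67 thousand.

$4001.67 thousand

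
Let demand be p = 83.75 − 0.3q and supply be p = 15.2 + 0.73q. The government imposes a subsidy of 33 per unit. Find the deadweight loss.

Competitive equilibrium: 83.75 − 0.3q = 15.2 + 0.73q → q* = 66.5534, p* = 63.784.
The subsidy lowers effective supply by 33: p = 0.73q − 17.8.
New quantity: 83.75 − 0.3q = 0.73q − 17.8 → q' = 98.5922.
Overproduction Δq = 98.5922 − 66.5534 = 32.0388; wedge = subsidy = 33.
Welfare loss = ½ × 32.0388 × 33 = 528.64.

528.64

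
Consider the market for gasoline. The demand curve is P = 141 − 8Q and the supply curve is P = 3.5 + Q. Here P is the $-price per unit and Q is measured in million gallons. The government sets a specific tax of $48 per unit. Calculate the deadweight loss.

Competitive equilibrium: 141 − 8Q = 3.5 + Q → Q* = 15.2778, P* = 18.7778.
With the tax, the buyer price exceeds the seller price by 48: (141 − 8Q) − (3.5 + Q) = 48 → Q' = 9.9444.
ΔQ = 15.2778 − 9.9444 = 5.3334; the wedge equals the tax, 48.
Deadweight loss = ½ × 5.3334 × 48 = $128 million.

$128 million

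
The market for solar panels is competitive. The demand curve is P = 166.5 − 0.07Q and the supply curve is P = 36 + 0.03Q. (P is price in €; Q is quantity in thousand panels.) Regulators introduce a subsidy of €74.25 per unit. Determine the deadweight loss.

Competitive equilibrium: 166.5 − 0.07Q = 36 + 0.03Q → Q* = 1305, P* = 75.15.
The subsidy lowers effective supply by 74.25: P = 0.03Q − 38.25.
New quantity: 166.5 − 0.07Q = 0.03Q − 38.25 → Q' = 2047.5.
Overproduction ΔQ = 2047.5 − 1305 = 742.5; wedge = subsidy = 74.25.
The triangle = ½ × 742.5 × 74.25 = €27565.31 thousand.

€27565.31 thousand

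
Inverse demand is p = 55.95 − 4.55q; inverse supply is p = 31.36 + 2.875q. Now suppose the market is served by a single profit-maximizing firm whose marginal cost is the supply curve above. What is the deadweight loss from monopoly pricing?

Competitive equilibrium: 55.95 − 4.55q = 31.36 + 2.875q → q* = 3.3118, p* = 40.8814.
Marginal revenue: MR = 55.95 − 9.1q. Set MR = MC: 55.95 − 9.1q = 31.36 + 2.875q → q_m = 2.0534.
Price p_m = 55.95 − 4.55·2.0534 = 46.607; MC(q_m) = 31.36 + 2.875·2.0534 = 37.2635.
Competitive q* = 3.3118, so Δq = 1.2584; wedge = 46.607 − 37.2635 = 9.3435.
Deadweight loss = ½ × 1.2584 × 9.3435 = 5.88.

5.88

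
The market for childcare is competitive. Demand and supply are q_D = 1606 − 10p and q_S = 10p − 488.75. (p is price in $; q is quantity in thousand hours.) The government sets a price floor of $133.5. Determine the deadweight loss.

In inverse form: demand p = 160.6 − 0.1q, supply p = 48.875 + 0.1q.
Competitive equilibrium: 160.6 − 0.1q = 48.875 + 0.1q → q* = 558.625, p* = 104.7375.
At the floor p = 133.5, quantity demanded = (160.6 − 133.5)/0.1 = 271.
Sellers' marginal cost at q' = 271: 48.875 + 0.1·271 = 75.975.
Δq = 558.625 − 271 = 287.625; wedge = 133.5 − 75.975 = 57.525.
DWL = ½ × 287.625 × 57.525 = $8272.81 thousand.

$8272.81 thousand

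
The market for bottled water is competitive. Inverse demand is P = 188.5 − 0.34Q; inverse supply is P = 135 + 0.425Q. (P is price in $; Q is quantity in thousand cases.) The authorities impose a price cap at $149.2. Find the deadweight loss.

Competitive equilibrium: 188.5 − 0.34Q = 135 + 0.425Q → Q* = 69.9346, P* = 164.7222.
At the ceiling P = 149.2, quantity supplied = (149.2 − 135)/0.425 = 33.4118.
Willingness to pay at Q' = 33.4118: 188.5 − 0.34·33.4118 = 177.14.
ΔQ = 69.9346 − 33.4118 = 36.5228; wedge = 177.14 − 149.2 = 27.94.
The triangle = ½ × 36.5228 × 27.94 = $510.22 thousand.

$510.22 thousand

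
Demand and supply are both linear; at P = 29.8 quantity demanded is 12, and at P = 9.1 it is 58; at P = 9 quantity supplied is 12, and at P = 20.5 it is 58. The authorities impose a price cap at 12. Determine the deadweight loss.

Demand slope = (9.1 − 29.8)/(58 − 12) = −0.45, so P = 35.2 − 0.45Q.
Supply slope = (20.5 − 9)/(58 − 12) = 0.25, so P = 6 + 0.25Q.
Competitive equilibrium: 35.2 − 0.45Q = 6 + 0.25Q → Q* = 41.7143, P* = 16.4286.
At the ceiling P = 12, quantity supplied = (12 − 6)/0.25 = 24.
Willingness to pay at Q' = 24: 35.2 − 0.45·24 = 24.4.
ΔQ = 41.7143 − 24 = 17.7143; wedge = 24.4 − 12 = 12.4.
The triangle = ½ × 17.7143 × 12.4 = 109.83.

109.83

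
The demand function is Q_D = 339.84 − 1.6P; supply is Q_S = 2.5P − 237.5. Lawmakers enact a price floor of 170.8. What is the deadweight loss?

In inverse form: demand P = 212.4 − 0.625Q, supply P = 95 + 0.4Q.
Competitive equilibrium: 212.4 − 0.625Q = 95 + 0.4Q → Q* = 114.5366, P* = 140.8146.
At the floor P = 170.8, quantity demanded = (212.4 − 170.8)/0.625 = 66.56.
Sellers' marginal cost at Q' = 66.56: 95 + 0.4·66.56 = 121.624.
ΔQ = 114.5366 − 66.56 = 47.9766; wedge = 170.8 − 121.624 = 49.176.
DWL = ½ × 47.9766 × 49.176 = 1179.65.

1179.65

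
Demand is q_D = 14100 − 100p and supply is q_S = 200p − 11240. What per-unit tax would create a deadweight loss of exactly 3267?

9.9

In inverse form: demand p = 141 − 0.01q, supply p = 56.2 + 0.005q.
Competitive equilibrium: 141 − 0.01q = 56.2 + 0.005q → q* = 5653.3333, p* = 84.4667.
A tax t gives Δq = t/0.015 and wedge t, so DWL = t²/0.03.
t²/0.03 = 3267 → t² = 98.01 → t = 9.9.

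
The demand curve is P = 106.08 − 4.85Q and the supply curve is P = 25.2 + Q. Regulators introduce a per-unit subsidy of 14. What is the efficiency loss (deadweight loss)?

16.75

Competitive equilibrium: 106.08 − 4.85Q = 25.2 + Q → Q* = 13.8256, P* = 39.0256.
The subsidy lowers effective supply by 14: P = 11.2 + Q.
New quantity: 106.08 − 4.85Q = 11.2 + Q → Q' = 16.2188.
Overproduction ΔQ = 16.2188 − 13.8256 = 2.3932; wedge = subsidy = 14.
DWL = ½ × 2.3932 × 14 = 16.75.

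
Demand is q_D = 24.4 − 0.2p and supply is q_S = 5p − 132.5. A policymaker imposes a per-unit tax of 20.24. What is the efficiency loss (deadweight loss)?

In inverse form: demand p = 122 − 5q, supply p = 26.5 + 0.2q.
Competitive equilibrium: 122 − 5q = 26.5 + 0.2q → q* = 18.3654, p* = 30.1731.
With the tax, the buyer price exceeds the seller price by 20.24: (122 − 5q) − (26.5 + 0.2q) = 20.24 → q' = 14.4731.
Δq = 18.3654 − 14.4731 = 3.8923; the wedge equals the tax, 20.24.
Deadweight loss = ½ × 3.8923 × 20.24 = 39.39.

39.39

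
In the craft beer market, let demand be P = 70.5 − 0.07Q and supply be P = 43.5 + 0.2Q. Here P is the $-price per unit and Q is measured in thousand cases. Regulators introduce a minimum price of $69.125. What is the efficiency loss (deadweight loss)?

Competitive equilibrium: 70.5 − 0.07Q = 43.5 + 0.2Q → Q* = 100, P* = 63.5.
At the floor P = 69.125, quantity demanded = (70.5 − 69.125)/0.07 = 19.6429.
Sellers' marginal cost at Q' = 19.6429: 43.5 + 0.2·19.6429 = 47.4286.
ΔQ = 100 − 19.6429 = 80.3571; wedge = 69.125 − 47.4286 = 21.6964.
DWL = ½ × 80.3571 × 21.6964 = $871.73 thousand.

$871.73 thousand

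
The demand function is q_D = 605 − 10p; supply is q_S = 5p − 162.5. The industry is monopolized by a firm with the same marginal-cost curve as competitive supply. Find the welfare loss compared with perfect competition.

In inverse form: demand p = 60.5 − 0.1q, supply p = 32.5 + 0.2q.
Competitive equilibrium: 60.5 − 0.1q = 32.5 + 0.2q → q* = 93.3333, p* = 51.1667.
Marginal revenue: MR = 60.5 − 0.2q. Set MR = MC: 60.5 − 0.2q = 32.5 + 0.2q → q_m = 70.
Price p_m = 60.5 − 0.1·70 = 53.5; MC(q_m) = 32.5 + 0.2·70 = 46.5.
Competitive q* = 93.3333, so Δq = 23.3333; wedge = 53.5 − 46.5 = 7.
The triangle = ½ × 23.3333 × 7 = 81.67.

81.67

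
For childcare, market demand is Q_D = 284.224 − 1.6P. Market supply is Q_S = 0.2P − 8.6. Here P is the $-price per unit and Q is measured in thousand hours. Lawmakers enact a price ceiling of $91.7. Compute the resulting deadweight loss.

In inverse form: demand P = 177.64 − 0.625Q, supply P = 43 + 5Q.
Competitive equilibrium: 177.64 − 0.625Q = 43 + 5Q → Q* = 23.936, P* = 162.68.
At the ceiling P = 91.7, quantity supplied = (91.7 − 43)/5 = 9.74.
Willingness to pay at Q' = 9.74: 177.64 − 0.625·9.74 = 171.5525.
ΔQ = 23.936 − 9.74 = 14.196; wedge = 171.5525 − 91.7 = 79.8525.
Deadweight loss = ½ × 14.196 × 79.8525 = $566.79 thousand.

$566.79 thousand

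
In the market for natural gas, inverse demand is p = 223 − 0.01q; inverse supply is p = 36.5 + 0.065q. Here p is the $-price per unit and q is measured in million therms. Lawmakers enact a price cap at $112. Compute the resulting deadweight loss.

Competitive equilibrium: 223 − 0.01q = 36.5 + 0.065q → q* = 2486.66667, p* = 198.13333.
At the ceiling p = 112, quantity supplied = (112 − 36.5)/0.065 = 1161.53846.
Willingness to pay at q' = 1161.53846: 223 − 0.01·1161.53846 = 211.38462.
Δq = 2486.66667 − 1161.53846 = 1325.12821; wedge = 211.38462 − 112 = 99.38462.
Welfare loss = ½ × 1325.12821 × 99.38462 = $65848.68 million.

$65848.68 million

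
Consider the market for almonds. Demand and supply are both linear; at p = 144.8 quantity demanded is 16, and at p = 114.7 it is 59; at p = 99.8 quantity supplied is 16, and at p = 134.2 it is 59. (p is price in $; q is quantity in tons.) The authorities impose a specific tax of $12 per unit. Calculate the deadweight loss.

Demand slope = (114.7 − 144.8)/(59 − 16) = −0.7, so p = 156 − 0.7q.
Supply slope = (134.2 − 99.8)/(59 − 16) = 0.8, so p = 87 + 0.8q.
Competitive equilibrium: 156 − 0.7q = 87 + 0.8q → q* = 46, p* = 123.8.
With the tax, the buyer price exceeds the seller price by 12: (156 − 0.7q) − (87 + 0.8q) = 12 → q' = 38.
Δq = 46 − 38 = 8; the wedge equals the tax, 12.
The triangle = ½ × 8 × 12 = $48.

$48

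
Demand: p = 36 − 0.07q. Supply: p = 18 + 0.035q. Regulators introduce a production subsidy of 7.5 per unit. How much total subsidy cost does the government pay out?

1821.43

Competitive equilibrium: 36 − 0.07q = 18 + 0.035q → q* = 171.4286, p* = 24.
The subsidy lowers effective supply by 7.5: p = 10.5 + 0.035q.
New quantity: 36 − 0.07q = 10.5 + 0.035q → q' = 242.8571.
Total subsidy cost = 7.5 × 242.8571 = 1821.43.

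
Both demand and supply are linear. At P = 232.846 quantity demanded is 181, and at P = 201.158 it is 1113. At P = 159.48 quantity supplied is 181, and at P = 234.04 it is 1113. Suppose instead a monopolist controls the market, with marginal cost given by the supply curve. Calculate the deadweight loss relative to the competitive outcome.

Demand slope = (201.158 − 232.846)/(1113 − 181) = −0.034, so P = 239 − 0.034Q.
Supply slope = (234.04 − 159.48)/(1113 − 181) = 0.08, so P = 145 + 0.08Q.
Competitive equilibrium: 239 − 0.034Q = 145 + 0.08Q → Q* = 824.5614, P* = 210.9649.
Marginal revenue: MR = 239 − 0.068Q. Set MR = MC: 239 − 0.068Q = 145 + 0.08Q → Q_m = 635.1351.
Price P_m = 239 − 0.034·635.1351 = 217.4054; MC(Q_m) = 145 + 0.08·635.1351 = 195.8108.
Competitive Q* = 824.5614, so ΔQ = 189.4263; wedge = 217.4054 − 195.8108 = 21.5946.
Welfare loss = ½ × 189.4263 × 21.5946 = 2045.29.

2045.29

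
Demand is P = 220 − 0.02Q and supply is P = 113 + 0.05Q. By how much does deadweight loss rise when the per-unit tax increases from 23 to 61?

22800

Competitive equilibrium: 220 − 0.02Q = 113 + 0.05Q → Q* = 1528.5714, P* = 189.4286.
For a per-unit tax t: ΔQ = t/0.07, so DWL = ½·t·(t/0.07) = t²/0.14.
At t = 23: DWL = 3778.571. At t = 61: DWL = 26578.571.
Increase = 26578.571 − 3778.571 = 22800.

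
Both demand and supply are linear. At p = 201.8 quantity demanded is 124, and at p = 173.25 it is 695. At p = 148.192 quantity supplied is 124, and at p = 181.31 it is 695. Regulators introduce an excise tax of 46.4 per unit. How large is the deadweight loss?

9967.41

Demand slope = (173.25 − 201.8)/(695 − 124) = −0.05, so p = 208 − 0.05q.
Supply slope = (181.31 − 148.192)/(695 − 124) = 0.058, so p = 141 + 0.058q.
Competitive equilibrium: 208 − 0.05q = 141 + 0.058q → q* = 620.3704, p* = 176.9815.
With the tax, the buyer price exceeds the seller price by 46.4: (208 − 0.05q) − (141 + 0.058q) = 46.4 → q' = 190.7407.
Δq = 620.3704 − 190.7407 = 429.6297; the wedge equals the tax, 46.4.
DWL = ½ × 429.6297 × 46.4 = 9967.41.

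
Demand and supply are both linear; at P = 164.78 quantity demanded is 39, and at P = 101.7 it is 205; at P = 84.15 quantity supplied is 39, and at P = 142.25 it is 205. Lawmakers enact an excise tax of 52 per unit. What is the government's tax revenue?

4067.40

Demand slope = (101.7 − 164.78)/(205 − 39) = −0.38, so P = 179.6 − 0.38Q.
Supply slope = (142.25 − 84.15)/(205 − 39) = 0.35, so P = 70.5 + 0.35Q.
Competitive equilibrium: 179.6 − 0.38Q = 70.5 + 0.35Q → Q* = 149.4521, P* = 122.8082.
With the tax, the buyer price exceeds the seller price by 52: (179.6 − 0.38Q) − (70.5 + 0.35Q) = 52 → Q' = 78.2192.
Tax revenue = 52 × 78.2192 = 4067.40.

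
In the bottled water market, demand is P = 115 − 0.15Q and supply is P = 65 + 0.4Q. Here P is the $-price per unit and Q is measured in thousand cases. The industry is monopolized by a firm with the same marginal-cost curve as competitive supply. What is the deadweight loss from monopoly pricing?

$104.36 thousand

Competitive equilibrium: 115 − 0.15Q = 65 + 0.4Q → Q* = 90.9091, P* = 101.3636.
Marginal revenue: MR = 115 − 0.3Q. Set MR = MC: 115 − 0.3Q = 65 + 0.4Q → Q_m = 71.4286.
Price P_m = 115 − 0.15·71.4286 = 104.2857; MC(Q_m) = 65 + 0.4·71.4286 = 93.5714.
Competitive Q* = 90.9091, so ΔQ = 19.4805; wedge = 104.2857 − 93.5714 = 10.7143.
DWL = ½ × 19.4805 × 10.7143 = $104.36 thousand.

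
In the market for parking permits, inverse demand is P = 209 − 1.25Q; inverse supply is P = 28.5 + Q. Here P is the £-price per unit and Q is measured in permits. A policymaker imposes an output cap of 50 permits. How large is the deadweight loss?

Competitive equilibrium: 209 − 1.25Q = 28.5 + Q → Q* = 80.22222, P* = 108.72222.
At Q = 50: demand price = 209 − 1.25·50 = 146.5; supply price = 28.5 + 1·50 = 78.5.
ΔQ = 80.22222 − 50 = 30.22222; wedge = 146.5 − 78.5 = 68.
DWL = ½ × 30.22222 × 68 = £1027.56.

£1027.56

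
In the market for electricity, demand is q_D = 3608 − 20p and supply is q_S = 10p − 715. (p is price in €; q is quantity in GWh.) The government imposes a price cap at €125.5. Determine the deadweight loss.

In inverse form: demand p = 180.4 − 0.05q, supply p = 71.5 + 0.1q.
Competitive equilibrium: 180.4 − 0.05q = 71.5 + 0.1q → q* = 726, p* = 144.1.
At the ceiling p = 125.5, quantity supplied = (125.5 − 71.5)/0.1 = 540.
Willingness to pay at q' = 540: 180.4 − 0.05·540 = 153.4.
Δq = 726 − 540 = 186; wedge = 153.4 − 125.5 = 27.9.
DWL = ½ × 186 × 27.9 = €2594.70.

€2594.70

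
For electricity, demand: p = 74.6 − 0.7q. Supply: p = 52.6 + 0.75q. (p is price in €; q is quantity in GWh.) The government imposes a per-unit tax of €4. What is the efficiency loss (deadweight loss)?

€5.52

Competitive equilibrium: 74.6 − 0.7q = 52.6 + 0.75q → q* = 15.1724, p* = 63.9793.
With the tax, the buyer price exceeds the seller price by 4: (74.6 − 0.7q) − (52.6 + 0.75q) = 4 → q' = 12.4138.
Δq = 15.1724 − 12.4138 = 2.7586; the wedge equals the tax, 4.
DWL = ½ × 2.7586 × 4 = €5.52.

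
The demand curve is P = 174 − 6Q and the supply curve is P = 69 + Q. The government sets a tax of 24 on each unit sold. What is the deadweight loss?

Competitive equilibrium: 174 − 6Q = 69 + Q → Q* = 15, P* = 84.
With the tax, the buyer price exceeds the seller price by 24: (174 − 6Q) − (69 + Q) = 24 → Q' = 11.5714.
ΔQ = 15 − 11.5714 = 3.4286; the wedge equals the tax, 24.
Deadweight loss = ½ × 3.4286 × 24 = 41.14.

41.14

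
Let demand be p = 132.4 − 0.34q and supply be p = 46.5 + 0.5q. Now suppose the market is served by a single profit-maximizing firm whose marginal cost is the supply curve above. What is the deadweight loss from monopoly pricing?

Competitive equilibrium: 132.4 − 0.34q = 46.5 + 0.5q → q* = 102.2619, p* = 97.631.
Marginal revenue: MR = 132.4 − 0.68q. Set MR = MC: 132.4 − 0.68q = 46.5 + 0.5q → q_m = 72.7966.
Price p_m = 132.4 − 0.34·72.7966 = 107.6492; MC(q_m) = 46.5 + 0.5·72.7966 = 82.8983.
Competitive q* = 102.2619, so Δq = 29.4653; wedge = 107.6492 − 82.8983 = 24.7509.
The triangle = ½ × 29.4653 × 24.7509 = 364.65.

364.65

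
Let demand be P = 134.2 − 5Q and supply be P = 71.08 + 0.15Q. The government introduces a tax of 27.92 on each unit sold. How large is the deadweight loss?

75.68

Competitive equilibrium: 134.2 − 5Q = 71.08 + 0.15Q → Q* = 12.2563, P* = 72.9184.
With the tax, the buyer price exceeds the seller price by 27.92: (134.2 − 5Q) − (71.08 + 0.15Q) = 27.92 → Q' = 6.835.
ΔQ = 12.2563 − 6.835 = 5.4213; the wedge equals the tax, 27.92.
Deadweight loss = ½ × 5.4213 × 27.92 = 75.68.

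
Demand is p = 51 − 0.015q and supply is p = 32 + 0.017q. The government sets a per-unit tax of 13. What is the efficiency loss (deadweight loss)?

2640.625

Competitive equilibrium: 51 − 0.015q = 32 + 0.017q → q* = 593.75, p* = 42.0938.
With the tax, the buyer price exceeds the seller price by 13: (51 − 0.015q) − (32 + 0.017q) = 13 → q' = 187.5.
Δq = 593.75 − 187.5 = 406.25; the wedge equals the tax, 13.
DWL = ½ × 406.25 × 13 = 2640.625.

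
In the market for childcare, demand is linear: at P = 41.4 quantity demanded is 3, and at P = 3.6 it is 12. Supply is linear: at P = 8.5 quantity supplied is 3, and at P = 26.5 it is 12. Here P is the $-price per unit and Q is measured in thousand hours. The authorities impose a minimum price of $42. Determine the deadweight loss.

$92.05 thousand

Demand slope = (3.6 − 41.4)/(12 − 3) = −4.2, so P = 54 − 4.2Q.
Supply slope = (26.5 − 8.5)/(12 − 3) = 2, so P = 2.5 + 2Q.
Competitive equilibrium: 54 − 4.2Q = 2.5 + 2Q → Q* = 8.30645, P* = 19.1129.
At the floor P = 42, quantity demanded = (54 − 42)/4.2 = 2.85714.
Sellers' marginal cost at Q' = 2.85714: 2.5 + 2·2.85714 = 8.21428.
ΔQ = 8.30645 − 2.85714 = 5.44931; wedge = 42 − 8.21428 = 33.78572.
Deadweight loss = ½ × 5.44931 × 33.78572 = $92.05 thousand.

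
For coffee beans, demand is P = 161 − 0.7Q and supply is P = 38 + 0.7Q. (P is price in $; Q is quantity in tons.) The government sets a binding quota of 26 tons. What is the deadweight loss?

$2678.41

Competitive equilibrium: 161 − 0.7Q = 38 + 0.7Q → Q* = 87.8571, P* = 99.5.
At Q = 26: demand price = 161 − 0.7·26 = 142.8; supply price = 38 + 0.7·26 = 56.2.
ΔQ = 87.8571 − 26 = 61.8571; wedge = 142.8 − 56.2 = 86.6.
Welfare loss = ½ × 61.8571 × 86.6 = $2678.41.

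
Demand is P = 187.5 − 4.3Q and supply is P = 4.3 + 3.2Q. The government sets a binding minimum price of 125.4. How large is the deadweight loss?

Competitive equilibrium: 187.5 − 4.3Q = 4.3 + 3.2Q → Q* = 24.4267, P* = 82.4653.
At the floor P = 125.4, quantity demanded = (187.5 − 125.4)/4.3 = 14.4419.
Sellers' marginal cost at Q' = 14.4419: 4.3 + 3.2·14.4419 = 50.5141.
ΔQ = 24.4267 − 14.4419 = 9.9848; wedge = 125.4 − 50.5141 = 74.8859.
Deadweight loss = ½ × 9.9848 × 74.8859 = 373.86.

373.86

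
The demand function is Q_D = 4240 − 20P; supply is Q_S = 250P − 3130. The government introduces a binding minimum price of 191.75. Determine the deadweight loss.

292086.22

In inverse form: demand P = 212 − 0.05Q, supply P = 12.52 + 0.004Q.
Competitive equilibrium: 212 − 0.05Q = 12.52 + 0.004Q → Q* = 3694.07407, P* = 27.2963.
At the floor P = 191.75, quantity demanded = (212 − 191.75)/0.05 = 405.
Sellers' marginal cost at Q' = 405: 12.52 + 0.004·405 = 14.14.
ΔQ = 3694.07407 − 405 = 3289.07407; wedge = 191.75 − 14.14 = 177.61.
The triangle = ½ × 3289.07407 × 177.61 = 292086.22.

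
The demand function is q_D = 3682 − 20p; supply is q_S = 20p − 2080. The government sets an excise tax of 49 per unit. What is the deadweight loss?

In inverse form: demand p = 184.1 − 0.05q, supply p = 104 + 0.05q.
Competitive equilibrium: 184.1 − 0.05q = 104 + 0.05q → q* = 801, p* = 144.05.
With the tax, the buyer price exceeds the seller price by 49: (184.1 − 0.05q) − (104 + 0.05q) = 49 → q' = 311.
Δq = 801 − 311 = 490; the wedge equals the tax, 49.
Deadweight loss = ½ × 490 × 49 = 12005.

12005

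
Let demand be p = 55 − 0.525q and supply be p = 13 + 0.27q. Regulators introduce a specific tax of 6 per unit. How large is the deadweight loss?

Competitive equilibrium: 55 − 0.525q = 13 + 0.27q → q* = 52.8302, p* = 27.2642.
With the tax, the buyer price exceeds the seller price by 6: (55 − 0.525q) − (13 + 0.27q) = 6 → q' = 45.283.
Δq = 52.8302 − 45.283 = 7.5472; the wedge equals the tax, 6.
Deadweight loss = ½ × 7.5472 × 6 = 22.64.

22.64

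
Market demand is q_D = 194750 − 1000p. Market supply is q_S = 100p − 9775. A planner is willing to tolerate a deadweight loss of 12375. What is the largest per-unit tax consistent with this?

16.5

In inverse form: demand p = 194.75 − 0.001q, supply p = 97.75 + 0.01q.
Competitive equilibrium: 194.75 − 0.001q = 97.75 + 0.01q → q* = 8818.1818, p* = 185.9318.
A tax t gives Δq = t/0.011 and wedge t, so DWL = t²/0.022.
t²/0.022 = 12375 → t² = 272.25 → t = 16.5.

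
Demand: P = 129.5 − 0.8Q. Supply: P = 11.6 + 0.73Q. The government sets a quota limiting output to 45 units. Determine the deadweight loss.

Competitive equilibrium: 129.5 − 0.8Q = 11.6 + 0.73Q → Q* = 77.0588, P* = 67.8529.
At Q = 45: demand price = 129.5 − 0.8·45 = 93.5; supply price = 11.6 + 0.73·45 = 44.45.
ΔQ = 77.0588 − 45 = 32.0588; wedge = 93.5 − 44.45 = 49.05.
DWL = ½ × 32.0588 × 49.05 = 786.24.

786.24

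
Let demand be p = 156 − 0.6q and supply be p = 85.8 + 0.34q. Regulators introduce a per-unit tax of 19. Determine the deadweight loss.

Competitive equilibrium: 156 − 0.6q = 85.8 + 0.34q → q* = 74.6809, p* = 111.1915.
With the tax, the buyer price exceeds the seller price by 19: (156 − 0.6q) − (85.8 + 0.34q) = 19 → q' = 54.4681.
Δq = 74.6809 − 54.4681 = 20.2128; the wedge equals the tax, 19.
Deadweight loss = ½ × 20.2128 × 19 = 192.02.

192.02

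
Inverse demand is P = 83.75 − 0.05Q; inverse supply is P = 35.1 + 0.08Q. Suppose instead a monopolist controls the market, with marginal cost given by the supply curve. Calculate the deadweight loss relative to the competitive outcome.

Competitive equilibrium: 83.75 − 0.05Q = 35.1 + 0.08Q → Q* = 374.23077, P* = 65.03846.
Marginal revenue: MR = 83.75 − 0.1Q. Set MR = MC: 83.75 − 0.1Q = 35.1 + 0.08Q → Q_m = 270.27778.
Price P_m = 83.75 − 0.05·270.27778 = 70.23611; MC(Q_m) = 35.1 + 0.08·270.27778 = 56.72222.
Competitive Q* = 374.23077, so ΔQ = 103.95299; wedge = 70.23611 − 56.72222 = 13.51389.
Deadweight loss = ½ × 103.95299 × 13.51389 = 702.40.

702.40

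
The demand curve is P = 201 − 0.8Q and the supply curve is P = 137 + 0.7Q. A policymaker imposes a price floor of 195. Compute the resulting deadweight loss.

927.52

Competitive equilibrium: 201 − 0.8Q = 137 + 0.7Q → Q* = 42.6667, P* = 166.8667.
At the floor P = 195, quantity demanded = (201 − 195)/0.8 = 7.5.
Sellers' marginal cost at Q' = 7.5: 137 + 0.7·7.5 = 142.25.
ΔQ = 42.6667 − 7.5 = 35.1667; wedge = 195 − 142.25 = 52.75.
Welfare loss = ½ × 35.1667 × 52.75 = 927.52.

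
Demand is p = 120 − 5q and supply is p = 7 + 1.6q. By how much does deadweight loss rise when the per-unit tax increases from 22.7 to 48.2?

Competitive equilibrium: 120 − 5q = 7 + 1.6q → q* = 17.1212, p* = 34.3939.
For a per-unit tax t: Δq = t/6.6, so DWL = ½·t·(t/6.6) = t²/13.2.
At t = 22.7: DWL = 39.037. At t = 48.2: DWL = 176.003.
Increase = 176.003 − 39.037 = 136.97.

136.97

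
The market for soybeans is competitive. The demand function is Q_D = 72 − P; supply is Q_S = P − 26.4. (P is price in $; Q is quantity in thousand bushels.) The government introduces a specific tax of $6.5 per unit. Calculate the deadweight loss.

In inverse form: demand P = 72 − Q, supply P = 26.4 + Q.
Competitive equilibrium: 72 − Q = 26.4 + Q → Q* = 22.8, P* = 49.2.
With the tax, the buyer price exceeds the seller price by 6.5: (72 − Q) − (26.4 + Q) = 6.5 → Q' = 19.55.
ΔQ = 22.8 − 19.55 = 3.25; the wedge equals the tax, 6.5.
DWL = ½ × 3.25 × 6.5 = $10.56 thousand.

$10.56 thousand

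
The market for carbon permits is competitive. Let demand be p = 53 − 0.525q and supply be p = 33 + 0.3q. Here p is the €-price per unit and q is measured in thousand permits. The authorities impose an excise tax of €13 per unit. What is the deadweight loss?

Competitive equilibrium: 53 − 0.525q = 33 + 0.3q → q* = 24.2424, p* = 40.2727.
With the tax, the buyer price exceeds the seller price by 13: (53 − 0.525q) − (33 + 0.3q) = 13 → q' = 8.4848.
Δq = 24.2424 − 8.4848 = 15.7576; the wedge equals the tax, 13.
DWL = ½ × 15.7576 × 13 = €102.42 thousand.

€102.42 thousand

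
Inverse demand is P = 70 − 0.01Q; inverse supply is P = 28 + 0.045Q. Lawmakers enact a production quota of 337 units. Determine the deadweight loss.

5005.51

Competitive equilibrium: 70 − 0.01Q = 28 + 0.045Q → Q* = 763.6364, P* = 62.3636.
At Q = 337: demand price = 70 − 0.01·337 = 66.63; supply price = 28 + 0.045·337 = 43.165.
ΔQ = 763.6364 − 337 = 426.6364; wedge = 66.63 − 43.165 = 23.465.
Deadweight loss = ½ × 426.6364 × 23.465 = 5005.51.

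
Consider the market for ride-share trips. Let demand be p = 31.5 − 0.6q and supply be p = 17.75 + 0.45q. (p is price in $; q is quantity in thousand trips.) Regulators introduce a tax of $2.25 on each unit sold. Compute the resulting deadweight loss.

Competitive equilibrium: 31.5 − 0.6q = 17.75 + 0.45q → q* = 13.0952, p* = 23.6429.
With the tax, the buyer price exceeds the seller price by 2.25: (31.5 − 0.6q) − (17.75 + 0.45q) = 2.25 → q' = 10.9524.
Δq = 13.0952 − 10.9524 = 2.1428; the wedge equals the tax, 2.25.
Welfare loss = ½ × 2.1428 × 2.25 = $2.41 thousand.

$2.41 thousand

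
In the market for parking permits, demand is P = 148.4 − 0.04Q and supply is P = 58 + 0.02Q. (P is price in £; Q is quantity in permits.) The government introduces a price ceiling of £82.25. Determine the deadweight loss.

Competitive equilibrium: 148.4 − 0.04Q = 58 + 0.02Q → Q* = 1506.6667, P* = 88.1333.
At the ceiling P = 82.25, quantity supplied = (82.25 − 58)/0.02 = 1212.5.
Willingness to pay at Q' = 1212.5: 148.4 − 0.04·1212.5 = 99.9.
ΔQ = 1506.6667 − 1212.5 = 294.1667; wedge = 99.9 − 82.25 = 17.65.
The triangle = ½ × 294.1667 × 17.65 = £2596.02.

£2596.02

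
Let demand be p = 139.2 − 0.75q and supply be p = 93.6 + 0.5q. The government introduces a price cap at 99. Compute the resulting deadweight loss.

Competitive equilibrium: 139.2 − 0.75q = 93.6 + 0.5q → q* = 36.48, p* = 111.84.
At the ceiling p = 99, quantity supplied = (99 − 93.6)/0.5 = 10.8.
Willingness to pay at q' = 10.8: 139.2 − 0.75·10.8 = 131.1.
Δq = 36.48 − 10.8 = 25.68; wedge = 131.1 − 99 = 32.1.
DWL = ½ × 25.68 × 32.1 = 412.164.

412.164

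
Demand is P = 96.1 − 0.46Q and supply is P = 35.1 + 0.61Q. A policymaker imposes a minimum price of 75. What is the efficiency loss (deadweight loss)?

66.39

Competitive equilibrium: 96.1 − 0.46Q = 35.1 + 0.61Q → Q* = 57.0093, P* = 69.8757.
At the floor P = 75, quantity demanded = (96.1 − 75)/0.46 = 45.8696.
Sellers' marginal cost at Q' = 45.8696: 35.1 + 0.61·45.8696 = 63.0805.
ΔQ = 57.0093 − 45.8696 = 11.1397; wedge = 75 − 63.0805 = 11.9195.
The triangle = ½ × 11.1397 × 11.9195 = 66.39.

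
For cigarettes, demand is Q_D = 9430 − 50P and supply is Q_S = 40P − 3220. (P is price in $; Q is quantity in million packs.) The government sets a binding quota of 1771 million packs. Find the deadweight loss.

$8964.93 million

In inverse form: demand P = 188.6 − 0.02Q, supply P = 80.5 + 0.025Q.
Competitive equilibrium: 188.6 − 0.02Q = 80.5 + 0.025Q → Q* = 2402.2222, P* = 140.5556.
At Q = 1771: demand price = 188.6 − 0.02·1771 = 153.18; supply price = 80.5 + 0.025·1771 = 124.775.
ΔQ = 2402.2222 − 1771 = 631.2222; wedge = 153.18 − 124.775 = 28.405.
DWL = ½ × 631.2222 × 28.405 = $8964.93 million.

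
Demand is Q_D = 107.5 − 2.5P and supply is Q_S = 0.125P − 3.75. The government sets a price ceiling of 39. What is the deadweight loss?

0.75

In inverse form: demand P = 43 − 0.4Q, supply P = 30 + 8Q.
Competitive equilibrium: 43 − 0.4Q = 30 + 8Q → Q* = 1.5476, P* = 42.381.
At the ceiling P = 39, quantity supplied = (39 − 30)/8 = 1.125.
Willingness to pay at Q' = 1.125: 43 − 0.4·1.125 = 42.55.
ΔQ = 1.5476 − 1.125 = 0.4226; wedge = 42.55 − 39 = 3.55.
Welfare loss = ½ × 0.4226 × 3.55 = 0.75.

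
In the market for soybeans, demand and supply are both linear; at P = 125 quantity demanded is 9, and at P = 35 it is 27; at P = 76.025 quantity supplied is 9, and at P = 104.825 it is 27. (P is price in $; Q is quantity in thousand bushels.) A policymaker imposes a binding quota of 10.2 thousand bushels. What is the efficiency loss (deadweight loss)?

Demand slope = (35 − 125)/(27 − 9) = −5, so P = 170 − 5Q.
Supply slope = (104.825 − 76.025)/(27 − 9) = 1.6, so P = 61.625 + 1.6Q.
Competitive equilibrium: 170 − 5Q = 61.625 + 1.6Q → Q* = 16.4205, P* = 87.8977.
At Q = 10.2: demand price = 170 − 5·10.2 = 119; supply price = 61.625 + 1.6·10.2 = 77.945.
ΔQ = 16.4205 − 10.2 = 6.2205; wedge = 119 − 77.945 = 41.055.
The triangle = ½ × 6.2205 × 41.055 = $127.69 thousand.

$127.69 thousand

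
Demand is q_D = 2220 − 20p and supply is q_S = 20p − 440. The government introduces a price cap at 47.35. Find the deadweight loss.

7334.45

In inverse form: demand p = 111 − 0.05q, supply p = 22 + 0.05q.
Competitive equilibrium: 111 − 0.05q = 22 + 0.05q → q* = 890, p* = 66.5.
At the ceiling p = 47.35, quantity supplied = (47.35 − 22)/0.05 = 507.
Willingness to pay at q' = 507: 111 − 0.05·507 = 85.65.
Δq = 890 − 507 = 383; wedge = 85.65 − 47.35 = 38.3.
Welfare loss = ½ × 383 × 38.3 = 7334.45.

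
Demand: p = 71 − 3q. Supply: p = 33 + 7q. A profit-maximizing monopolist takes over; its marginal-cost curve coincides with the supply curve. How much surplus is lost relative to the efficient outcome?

3.84

Competitive equilibrium: 71 − 3q = 33 + 7q → q* = 3.8, p* = 59.6.
Marginal revenue: MR = 71 − 6q. Set MR = MC: 71 − 6q = 33 + 7q → q_m = 2.9231.
Price p_m = 71 − 3·2.9231 = 62.2307; MC(q_m) = 33 + 7·2.9231 = 53.4617.
Competitive q* = 3.8, so Δq = 0.8769; wedge = 62.2307 − 53.4617 = 8.769.
Deadweight loss = ½ × 0.8769 × 8.769 = 3.84.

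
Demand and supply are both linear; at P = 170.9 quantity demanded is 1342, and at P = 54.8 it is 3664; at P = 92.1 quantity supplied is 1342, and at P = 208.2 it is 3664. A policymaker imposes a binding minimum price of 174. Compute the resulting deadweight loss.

36125

Demand slope = (54.8 − 170.9)/(3664 − 1342) = −0.05, so P = 238 − 0.05Q.
Supply slope = (208.2 − 92.1)/(3664 − 1342) = 0.05, so P = 25 + 0.05Q.
Competitive equilibrium: 238 − 0.05Q = 25 + 0.05Q → Q* = 2130, P* = 131.5.
At the floor P = 174, quantity demanded = (238 − 174)/0.05 = 1280.
Sellers' marginal cost at Q' = 1280: 25 + 0.05·1280 = 89.
ΔQ = 2130 − 1280 = 850; wedge = 174 − 89 = 85.
Deadweight loss = ½ × 850 × 85 = 36125.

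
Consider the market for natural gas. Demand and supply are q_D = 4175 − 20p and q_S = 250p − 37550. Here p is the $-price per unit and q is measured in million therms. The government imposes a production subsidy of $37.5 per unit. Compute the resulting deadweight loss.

$13020.83 million

In inverse form: demand p = 208.75 − 0.05q, supply p = 150.2 + 0.004q.
Competitive equilibrium: 208.75 − 0.05q = 150.2 + 0.004q → q* = 1084.2593, p* = 154.537.
The subsidy lowers effective supply by 37.5: p = 112.7 + 0.004q.
New quantity: 208.75 − 0.05q = 112.7 + 0.004q → q' = 1778.7037.
Overproduction Δq = 1778.7037 − 1084.2593 = 694.4444; wedge = subsidy = 37.5.
Welfare loss = ½ × 694.4444 × 37.5 = $13020.83 million.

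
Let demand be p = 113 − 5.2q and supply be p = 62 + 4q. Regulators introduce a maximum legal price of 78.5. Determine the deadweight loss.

Competitive equilibrium: 113 − 5.2q = 62 + 4q → q* = 5.5435, p* = 84.1739.
At the ceiling p = 78.5, quantity supplied = (78.5 − 62)/4 = 4.125.
Willingness to pay at q' = 4.125: 113 − 5.2·4.125 = 91.55.
Δq = 5.5435 − 4.125 = 1.4185; wedge = 91.55 − 78.5 = 13.05.
The triangle = ½ × 1.4185 × 13.05 = 9.26.

9.26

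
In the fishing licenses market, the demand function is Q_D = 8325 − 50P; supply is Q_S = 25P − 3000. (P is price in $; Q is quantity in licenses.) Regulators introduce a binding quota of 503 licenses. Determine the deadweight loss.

$2219.52

In inverse form: demand P = 166.5 − 0.02Q, supply P = 120 + 0.04Q.
Competitive equilibrium: 166.5 − 0.02Q = 120 + 0.04Q → Q* = 775, P* = 151.
At Q = 503: demand price = 166.5 − 0.02·503 = 156.44; supply price = 120 + 0.04·503 = 140.12.
ΔQ = 775 − 503 = 272; wedge = 156.44 − 140.12 = 16.32.
The triangle = ½ × 272 × 16.32 = $2219.52.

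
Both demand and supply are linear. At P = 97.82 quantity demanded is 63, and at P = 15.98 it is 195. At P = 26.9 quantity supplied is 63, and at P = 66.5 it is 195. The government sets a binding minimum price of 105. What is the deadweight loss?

3616.49

Demand slope = (15.98 − 97.82)/(195 − 63) = −0.62, so P = 136.88 − 0.62Q.
Supply slope = (66.5 − 26.9)/(195 − 63) = 0.3, so P = 8 + 0.3Q.
Competitive equilibrium: 136.88 − 0.62Q = 8 + 0.3Q → Q* = 140.087, P* = 50.0261.
At the floor P = 105, quantity demanded = (136.88 − 105)/0.62 = 51.4194.
Sellers' marginal cost at Q' = 51.4194: 8 + 0.3·51.4194 = 23.4258.
ΔQ = 140.087 − 51.4194 = 88.6676; wedge = 105 − 23.4258 = 81.5742.
The triangle = ½ × 88.6676 × 81.5742 = 3616.49.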